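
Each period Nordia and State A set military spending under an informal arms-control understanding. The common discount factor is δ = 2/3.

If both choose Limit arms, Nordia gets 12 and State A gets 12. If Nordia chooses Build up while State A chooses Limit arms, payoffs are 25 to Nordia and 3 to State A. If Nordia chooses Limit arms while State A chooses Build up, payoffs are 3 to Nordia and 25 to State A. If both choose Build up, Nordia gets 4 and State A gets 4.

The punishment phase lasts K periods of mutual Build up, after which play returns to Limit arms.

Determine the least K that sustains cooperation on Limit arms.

IC: δ(1−δ^K)/(1−δ) ≥ (25−12)/(12−4) = 13/8.
With δ = 2/3: need 1 − δ^K ≥ 13/8·(1−2/3)/(2/3), i.e. δ^K ≤ 0.1875.
Since (2/3)^4 = 0.1975 and (2/3)^5 = 0.1317, the smallest such K is 5.

5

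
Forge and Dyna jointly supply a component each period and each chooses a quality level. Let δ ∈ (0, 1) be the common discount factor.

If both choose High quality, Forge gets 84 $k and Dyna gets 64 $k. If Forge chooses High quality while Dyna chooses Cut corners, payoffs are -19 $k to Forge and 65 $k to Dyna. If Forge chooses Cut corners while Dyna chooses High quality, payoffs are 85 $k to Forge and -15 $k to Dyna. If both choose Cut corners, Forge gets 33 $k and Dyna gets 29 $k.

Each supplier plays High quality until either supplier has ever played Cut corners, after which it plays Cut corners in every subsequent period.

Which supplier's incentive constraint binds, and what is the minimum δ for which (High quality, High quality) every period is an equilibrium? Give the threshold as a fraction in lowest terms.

For Forge: deviation gain 85−84 = 1, per-period punishment loss 84−33 = 51. IC gives δ ≥ 1/52.
For Dyna: gain 1, loss 35 per period, so δ ≥ 1/36.
The tighter constraint is Dyna's, so cooperation needs δ ≥ 1/36.

Dyna; δ ≥ 1/36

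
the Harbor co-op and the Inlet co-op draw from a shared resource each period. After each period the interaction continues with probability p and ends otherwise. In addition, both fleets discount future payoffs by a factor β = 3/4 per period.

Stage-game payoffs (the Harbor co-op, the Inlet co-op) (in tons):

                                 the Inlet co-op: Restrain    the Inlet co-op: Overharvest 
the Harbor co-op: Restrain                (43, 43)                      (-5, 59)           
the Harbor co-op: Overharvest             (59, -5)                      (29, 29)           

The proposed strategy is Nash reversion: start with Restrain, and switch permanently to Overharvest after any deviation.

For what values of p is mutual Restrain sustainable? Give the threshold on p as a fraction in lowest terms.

32/45

With continuation probability p and discount β, the effective per-period discount factor is βp.
Grim-trigger IC: βp ≥ (59−43)/(59−29) = 8/15.
So p ≥ (8/15)/(3/4) = 32/45.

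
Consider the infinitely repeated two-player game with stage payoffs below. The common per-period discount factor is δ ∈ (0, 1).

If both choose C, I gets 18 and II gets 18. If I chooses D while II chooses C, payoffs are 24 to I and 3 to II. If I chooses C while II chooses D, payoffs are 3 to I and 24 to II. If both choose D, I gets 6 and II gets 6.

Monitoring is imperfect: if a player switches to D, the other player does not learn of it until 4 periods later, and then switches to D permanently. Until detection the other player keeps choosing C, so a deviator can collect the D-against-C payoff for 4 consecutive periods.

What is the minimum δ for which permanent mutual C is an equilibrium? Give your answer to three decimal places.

0.760

Deviating for the 4 undetected periods gains 24−18 = 6 per period over cooperation, then loses 18−6 = 12 per period forever once punishment starts.
Gain: 6(1 + δ + … + δ^3); loss: 12·δ^4/(1−δ).
No profitable deviation ⇔ 6(1−δ^4) ≤ 12·δ^4, i.e. δ^4 ≥ 6/(6+12) = 1/3.
Hence δ ≥ (1/3)^(1/4) ≈ 0.760.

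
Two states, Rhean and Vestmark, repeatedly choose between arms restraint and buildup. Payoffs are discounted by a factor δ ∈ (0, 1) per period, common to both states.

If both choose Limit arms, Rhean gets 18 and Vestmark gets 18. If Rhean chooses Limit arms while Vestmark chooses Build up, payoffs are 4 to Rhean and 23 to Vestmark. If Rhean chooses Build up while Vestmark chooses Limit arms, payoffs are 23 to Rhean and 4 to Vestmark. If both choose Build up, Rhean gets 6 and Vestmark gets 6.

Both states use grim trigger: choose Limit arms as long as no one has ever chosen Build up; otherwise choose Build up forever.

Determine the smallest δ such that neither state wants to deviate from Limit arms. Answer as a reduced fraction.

5/17

18/(1−δ) ≥ 23 + 6δ/(1−δ)
18 ≥ 23 − 17δ
δ ≥ 5/17.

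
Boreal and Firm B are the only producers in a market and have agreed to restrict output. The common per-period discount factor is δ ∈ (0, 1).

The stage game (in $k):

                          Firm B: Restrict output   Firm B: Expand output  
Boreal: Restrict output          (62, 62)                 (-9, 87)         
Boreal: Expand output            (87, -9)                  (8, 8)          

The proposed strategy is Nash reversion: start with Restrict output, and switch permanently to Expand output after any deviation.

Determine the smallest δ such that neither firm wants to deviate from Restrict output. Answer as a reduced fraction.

Cooperation forever yields 62 each period: 62/(1−δ).
Deviating yields 87 once, then 8 forever: 87 + 8δ/(1−δ).
No profitable deviation requires 62/(1−δ) ≥ 87 + 8δ/(1−δ).
Multiplying by (1−δ): 62 ≥ 87(1−δ) + 8δ = 87 − 79δ.
So 79δ ≥ 25, i.e. δ ≥ 25/79.

25/79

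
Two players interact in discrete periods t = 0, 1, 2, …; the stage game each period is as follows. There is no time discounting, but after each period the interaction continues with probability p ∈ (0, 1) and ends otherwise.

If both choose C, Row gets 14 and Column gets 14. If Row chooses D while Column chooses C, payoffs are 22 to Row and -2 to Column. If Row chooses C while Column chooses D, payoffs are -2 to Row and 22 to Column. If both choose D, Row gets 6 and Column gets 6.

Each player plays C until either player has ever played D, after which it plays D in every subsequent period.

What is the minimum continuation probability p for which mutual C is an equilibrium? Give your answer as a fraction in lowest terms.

1/2

With no time discounting, the continuation probability p plays the role of the discount factor.
Grim-trigger IC: 14/(1−p) ≥ 22 + 6p/(1−p) ⇒ p ≥ (22−14)/(22−6) = 1/2.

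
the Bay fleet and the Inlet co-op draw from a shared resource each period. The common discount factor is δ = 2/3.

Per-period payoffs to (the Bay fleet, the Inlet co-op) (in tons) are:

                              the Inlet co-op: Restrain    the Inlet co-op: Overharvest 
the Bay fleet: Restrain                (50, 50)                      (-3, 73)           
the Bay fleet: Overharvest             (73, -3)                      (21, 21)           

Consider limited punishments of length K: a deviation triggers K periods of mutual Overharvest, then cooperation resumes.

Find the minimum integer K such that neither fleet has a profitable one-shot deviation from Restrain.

2

Need Σ_{k=1}^{K} δ^k ≥ (73−50)/(50−21) = 0.7931 at δ = 2/3.
At K = 1 the sum is 0.6667 < 0.7931; at K = 2 it is 1.1111 ≥ 0.7931.
So the minimum punishment length is K = 2.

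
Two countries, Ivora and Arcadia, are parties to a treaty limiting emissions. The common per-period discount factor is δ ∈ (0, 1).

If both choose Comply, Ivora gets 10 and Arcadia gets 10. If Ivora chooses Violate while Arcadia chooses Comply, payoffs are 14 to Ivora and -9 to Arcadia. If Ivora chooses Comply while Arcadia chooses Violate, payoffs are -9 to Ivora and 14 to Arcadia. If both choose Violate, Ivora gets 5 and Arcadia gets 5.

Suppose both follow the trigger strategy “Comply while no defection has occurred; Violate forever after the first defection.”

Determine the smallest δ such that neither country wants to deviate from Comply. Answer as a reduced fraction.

Under grim trigger the critical discount factor is (T−C)/(T−P) with T = 14, C = 10, P = 5.
δ* = (14−10)/(14−5) = 4/9.

4/9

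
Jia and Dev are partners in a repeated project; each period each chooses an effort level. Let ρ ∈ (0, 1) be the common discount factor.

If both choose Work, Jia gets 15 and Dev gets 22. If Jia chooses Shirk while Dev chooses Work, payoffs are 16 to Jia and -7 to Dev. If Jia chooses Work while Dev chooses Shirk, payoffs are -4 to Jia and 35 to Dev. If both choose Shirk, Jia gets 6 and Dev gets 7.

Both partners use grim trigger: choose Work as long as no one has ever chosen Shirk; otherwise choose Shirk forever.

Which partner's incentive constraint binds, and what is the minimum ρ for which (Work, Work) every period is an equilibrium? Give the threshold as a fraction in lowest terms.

Jia's threshold: (16−15)/(16−6) = 1/10.
Dev's threshold: (35−22)/(35−7) = 13/28.
1/10 < 13/28, so Dev binds and ρ* = 13/28.

Dev; ρ ≥ 13/28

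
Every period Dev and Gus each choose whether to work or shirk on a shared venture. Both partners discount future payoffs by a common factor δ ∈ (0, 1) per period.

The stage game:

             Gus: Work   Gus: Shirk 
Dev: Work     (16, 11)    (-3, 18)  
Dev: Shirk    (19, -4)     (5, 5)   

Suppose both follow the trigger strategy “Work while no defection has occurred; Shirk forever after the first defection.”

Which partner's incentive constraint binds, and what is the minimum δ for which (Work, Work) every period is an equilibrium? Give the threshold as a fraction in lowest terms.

Gus; δ ≥ 7/13

Dev: cooperation gives 16 each period; deviation gives 19 once then 5 forever.
  16/(1−δ) ≥ 19 + 5δ/(1−δ) ⇒ δ ≥ 3/14.
Gus: cooperation gives 11 each period; deviation gives 18 once then 5 forever.
  δ ≥ 7/13.
Both must hold, so the binding constraint is Gus's: δ ≥ 7/13.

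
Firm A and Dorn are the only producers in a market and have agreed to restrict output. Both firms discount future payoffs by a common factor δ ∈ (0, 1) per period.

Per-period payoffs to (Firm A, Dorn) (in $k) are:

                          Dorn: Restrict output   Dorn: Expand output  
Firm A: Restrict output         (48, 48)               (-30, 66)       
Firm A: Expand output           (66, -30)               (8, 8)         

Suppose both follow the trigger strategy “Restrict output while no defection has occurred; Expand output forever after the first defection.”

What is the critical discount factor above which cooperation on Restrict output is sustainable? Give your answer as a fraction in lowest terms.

9/29

Under grim trigger the critical discount factor is (T−C)/(T−P) with T = 66, C = 48, P = 8.
δ* = (66−48)/(66−8) = 18/58 = 9/29.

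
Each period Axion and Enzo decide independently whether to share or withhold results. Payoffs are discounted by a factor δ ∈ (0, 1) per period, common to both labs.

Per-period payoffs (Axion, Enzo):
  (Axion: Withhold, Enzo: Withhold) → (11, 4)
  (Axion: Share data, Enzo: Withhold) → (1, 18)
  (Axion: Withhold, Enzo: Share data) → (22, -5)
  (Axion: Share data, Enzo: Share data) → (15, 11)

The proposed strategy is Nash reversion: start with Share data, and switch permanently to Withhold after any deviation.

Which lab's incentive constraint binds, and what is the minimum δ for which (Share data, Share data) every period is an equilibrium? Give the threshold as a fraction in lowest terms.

For Axion: deviation gain 22−15 = 7, per-period punishment loss 15−11 = 4. IC gives δ ≥ 7/11.
For Enzo: gain 7, loss 7 per period, so δ ≥ 7/14 = 1/2.
The tighter constraint is Axion's, so cooperation needs δ ≥ 7/11.

Axion; δ ≥ 7/11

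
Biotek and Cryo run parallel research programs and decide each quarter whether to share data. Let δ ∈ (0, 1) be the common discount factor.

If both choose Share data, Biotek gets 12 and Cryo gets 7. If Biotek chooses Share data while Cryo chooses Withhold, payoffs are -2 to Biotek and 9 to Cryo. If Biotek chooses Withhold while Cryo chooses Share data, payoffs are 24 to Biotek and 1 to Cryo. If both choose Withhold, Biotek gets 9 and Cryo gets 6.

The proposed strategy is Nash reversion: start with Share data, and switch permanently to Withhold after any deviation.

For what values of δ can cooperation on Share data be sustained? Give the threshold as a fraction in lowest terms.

4/5

Biotek: cooperation gives 12 each period; deviation gives 24 once then 9 forever.
  12/(1−δ) ≥ 24 + 9δ/(1−δ) ⇒ δ ≥ 12/15 = 4/5.
Cryo: cooperation gives 7 each period; deviation gives 9 once then 6 forever.
  δ ≥ 2/3.
Both must hold, so the binding constraint is Biotek's: δ ≥ 4/5.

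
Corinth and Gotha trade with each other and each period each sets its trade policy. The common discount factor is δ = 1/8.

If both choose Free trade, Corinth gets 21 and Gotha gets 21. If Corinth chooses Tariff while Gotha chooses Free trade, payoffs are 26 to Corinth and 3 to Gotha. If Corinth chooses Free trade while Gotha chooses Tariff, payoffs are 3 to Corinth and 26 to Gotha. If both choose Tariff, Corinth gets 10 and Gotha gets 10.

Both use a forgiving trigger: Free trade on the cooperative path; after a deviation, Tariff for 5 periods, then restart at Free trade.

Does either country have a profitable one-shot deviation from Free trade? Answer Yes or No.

Yes

Comparing payoff streams over the 6 periods until play realigns: cooperate → 21(1+δ+…+δ^5); deviate → 26 + 10(δ+…+δ^5).
Cooperation is sustained iff (21−10)(δ+…+δ^5) ≥ 26−21.
δ+…+δ^5 = 1/8·(1−(1/8)^5)/(1−1/8) = 0.1429, and (26−21)/(21−10) = 0.4545.
0.1429 < 0.4545, so cooperation is not sustainable.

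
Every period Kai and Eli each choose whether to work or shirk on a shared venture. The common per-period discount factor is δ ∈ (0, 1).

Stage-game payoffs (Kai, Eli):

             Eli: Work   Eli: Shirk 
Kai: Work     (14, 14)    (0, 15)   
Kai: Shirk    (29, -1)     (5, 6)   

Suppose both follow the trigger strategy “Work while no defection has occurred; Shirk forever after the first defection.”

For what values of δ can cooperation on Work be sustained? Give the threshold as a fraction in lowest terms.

5/8

Kai: cooperation gives 14 each period; deviation gives 29 once then 5 forever.
  14/(1−δ) ≥ 29 + 5δ/(1−δ) ⇒ δ ≥ 15/24 = 5/8.
Eli: cooperation gives 14 each period; deviation gives 15 once then 6 forever.
  δ ≥ 1/9.
Both must hold, so the binding constraint is Kai's: δ ≥ 5/8.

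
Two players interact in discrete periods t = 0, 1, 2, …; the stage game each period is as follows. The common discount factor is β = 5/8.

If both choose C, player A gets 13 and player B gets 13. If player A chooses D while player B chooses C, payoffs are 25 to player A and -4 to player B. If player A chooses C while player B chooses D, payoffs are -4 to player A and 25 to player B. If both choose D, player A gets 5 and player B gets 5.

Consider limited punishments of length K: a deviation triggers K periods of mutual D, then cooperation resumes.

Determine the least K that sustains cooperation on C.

Need Σ_{k=1}^{K} β^k ≥ (25−13)/(13−5) = 1.5000 at β = 5/8.
At K = 4 the sum is 1.4124 < 1.5000; at K = 5 it is 1.5077 ≥ 1.5000.
So the minimum punishment length is K = 5.

5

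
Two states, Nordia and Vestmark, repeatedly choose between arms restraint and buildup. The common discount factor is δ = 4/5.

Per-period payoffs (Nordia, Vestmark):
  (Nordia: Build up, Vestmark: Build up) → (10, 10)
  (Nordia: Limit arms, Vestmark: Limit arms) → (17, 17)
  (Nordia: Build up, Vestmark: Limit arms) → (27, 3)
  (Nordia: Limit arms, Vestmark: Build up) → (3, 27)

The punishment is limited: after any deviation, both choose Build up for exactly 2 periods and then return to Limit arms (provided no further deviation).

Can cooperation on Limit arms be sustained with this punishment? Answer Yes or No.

Comparing payoff streams over the 3 periods until play realigns: cooperate → 17(1+δ+…+δ^2); deviate → 27 + 10(δ+…+δ^2).
Cooperation is sustained iff (17−10)(δ+…+δ^2) ≥ 27−17.
δ+…+δ^2 = 4/5·(1−(4/5)^2)/(1−4/5) = 1.4400, and (27−17)/(17−10) = 1.4286.
1.4400 ≥ 1.4286, so cooperation is sustainable.

Yes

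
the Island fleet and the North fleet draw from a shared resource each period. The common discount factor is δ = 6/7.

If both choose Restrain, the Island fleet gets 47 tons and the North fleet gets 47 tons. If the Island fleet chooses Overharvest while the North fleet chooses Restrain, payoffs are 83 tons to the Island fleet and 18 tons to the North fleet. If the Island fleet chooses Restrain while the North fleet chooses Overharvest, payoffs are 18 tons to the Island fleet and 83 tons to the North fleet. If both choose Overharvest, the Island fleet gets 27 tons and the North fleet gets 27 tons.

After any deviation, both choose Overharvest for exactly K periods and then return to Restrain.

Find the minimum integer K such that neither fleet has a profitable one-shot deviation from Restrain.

3

No profitable deviation requires (47−27)(δ+…+δ^K) ≥ 83−47, i.e. δ+…+δ^K ≥ 9/5 ≈ 1.8000.
With δ = 6/7, the partial sums are K=1: 0.8571, K=2: 1.5918, K=3: 2.2216.
K = 3 is the first length at which the sum reaches 1.8000.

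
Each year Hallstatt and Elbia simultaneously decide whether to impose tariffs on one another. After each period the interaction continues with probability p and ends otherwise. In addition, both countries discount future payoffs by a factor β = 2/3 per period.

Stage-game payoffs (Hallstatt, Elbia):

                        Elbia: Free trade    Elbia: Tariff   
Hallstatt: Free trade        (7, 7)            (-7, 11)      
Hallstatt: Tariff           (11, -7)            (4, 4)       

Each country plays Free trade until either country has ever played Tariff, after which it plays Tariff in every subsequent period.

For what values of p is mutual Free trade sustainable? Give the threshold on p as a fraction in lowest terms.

6/7

Expected continuation weight on next period's payoff is β·p = 2/3·p, which plays the role of the discount factor.
Cooperation requires 2/3·p ≥ (11−7)/(11−4) = 4/7, hence p ≥ 6/7.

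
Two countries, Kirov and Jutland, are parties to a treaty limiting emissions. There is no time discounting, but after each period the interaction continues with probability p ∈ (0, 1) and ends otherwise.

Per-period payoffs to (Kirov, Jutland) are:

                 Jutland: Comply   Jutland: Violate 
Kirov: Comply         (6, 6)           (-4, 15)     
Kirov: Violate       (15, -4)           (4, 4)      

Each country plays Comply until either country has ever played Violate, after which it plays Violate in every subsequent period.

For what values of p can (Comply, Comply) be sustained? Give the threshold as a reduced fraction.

9/11

Expected cooperation value is 6 + p·6 + p²·6 + … = 6/(1−p); deviation gives 15 + p·4/(1−p).
6 ≥ 15(1−p) + 4p ⇒ 11p ≥ 9 ⇒ p ≥ 9/11.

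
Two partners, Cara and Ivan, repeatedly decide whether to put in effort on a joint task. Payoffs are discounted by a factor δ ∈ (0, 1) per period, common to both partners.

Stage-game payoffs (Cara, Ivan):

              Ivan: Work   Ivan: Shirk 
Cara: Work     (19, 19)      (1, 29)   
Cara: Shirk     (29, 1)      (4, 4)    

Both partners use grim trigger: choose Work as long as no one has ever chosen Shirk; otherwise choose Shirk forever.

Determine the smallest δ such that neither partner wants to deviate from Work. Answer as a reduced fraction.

Under grim trigger the critical discount factor is (T−C)/(T−P) with T = 29, C = 19, P = 4.
δ* = (29−19)/(29−4) = 10/25 = 2/5.

2/5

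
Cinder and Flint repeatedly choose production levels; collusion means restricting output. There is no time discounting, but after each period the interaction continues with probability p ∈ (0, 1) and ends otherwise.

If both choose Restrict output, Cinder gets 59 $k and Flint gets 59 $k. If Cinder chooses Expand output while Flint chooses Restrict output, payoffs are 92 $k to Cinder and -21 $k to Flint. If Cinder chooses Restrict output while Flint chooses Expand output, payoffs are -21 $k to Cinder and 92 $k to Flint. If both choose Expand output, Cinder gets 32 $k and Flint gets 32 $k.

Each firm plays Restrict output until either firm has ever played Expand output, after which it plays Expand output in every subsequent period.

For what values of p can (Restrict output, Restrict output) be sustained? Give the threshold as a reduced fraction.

11/20

Expected cooperation value is 59 + p·59 + p²·59 + … = 59/(1−p); deviation gives 92 + p·32/(1−p).
59 ≥ 92(1−p) + 32p ⇒ 60p ≥ 33 ⇒ p ≥ 33/60 = 11/20.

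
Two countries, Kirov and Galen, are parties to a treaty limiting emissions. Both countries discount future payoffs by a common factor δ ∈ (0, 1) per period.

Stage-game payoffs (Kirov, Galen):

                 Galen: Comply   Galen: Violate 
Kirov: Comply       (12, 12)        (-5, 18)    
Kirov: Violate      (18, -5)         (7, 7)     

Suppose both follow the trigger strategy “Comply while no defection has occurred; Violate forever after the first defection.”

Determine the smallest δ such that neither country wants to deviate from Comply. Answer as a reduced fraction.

6/11

Under grim trigger the critical discount factor is (T−C)/(T−P) with T = 18, C = 12, P = 7.
δ* = (18−12)/(18−7) = 6/11.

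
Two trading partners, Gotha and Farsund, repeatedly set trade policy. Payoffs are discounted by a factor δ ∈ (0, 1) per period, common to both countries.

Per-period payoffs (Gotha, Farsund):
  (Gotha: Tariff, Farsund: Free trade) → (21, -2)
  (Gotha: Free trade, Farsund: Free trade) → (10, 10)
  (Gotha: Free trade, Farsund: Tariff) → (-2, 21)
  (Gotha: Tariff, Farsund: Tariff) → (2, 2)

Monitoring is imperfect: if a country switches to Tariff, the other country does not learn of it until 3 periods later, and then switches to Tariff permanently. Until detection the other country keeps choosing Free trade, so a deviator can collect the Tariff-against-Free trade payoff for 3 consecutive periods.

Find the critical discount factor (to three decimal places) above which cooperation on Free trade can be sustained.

0.833

Deviating for the 3 undetected periods gains 21−10 = 11 per period over cooperation, then loses 10−2 = 8 per period forever once punishment starts.
Gain: 11(1 + δ + … + δ^2); loss: 8·δ^3/(1−δ).
No profitable deviation ⇔ 11(1−δ^3) ≤ 8·δ^3, i.e. δ^3 ≥ 11/(11+8) = 11/19.
Hence δ ≥ (11/19)^(1/3) ≈ 0.833.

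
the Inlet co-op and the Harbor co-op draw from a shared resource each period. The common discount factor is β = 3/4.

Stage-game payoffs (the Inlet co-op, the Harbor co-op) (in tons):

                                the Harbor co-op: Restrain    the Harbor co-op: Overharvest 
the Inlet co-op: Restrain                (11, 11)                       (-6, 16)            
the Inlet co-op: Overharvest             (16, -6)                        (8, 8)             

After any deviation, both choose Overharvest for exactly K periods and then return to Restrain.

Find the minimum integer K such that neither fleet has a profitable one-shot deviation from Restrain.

No profitable deviation requires (11−8)(β+…+β^K) ≥ 16−11, i.e. β+…+β^K ≥ 5/3 ≈ 1.6667.
With β = 3/4, the partial sums are K=1: 0.7500, K=2: 1.3125, K=3: 1.7344.
K = 3 is the first length at which the sum reaches 1.6667.

3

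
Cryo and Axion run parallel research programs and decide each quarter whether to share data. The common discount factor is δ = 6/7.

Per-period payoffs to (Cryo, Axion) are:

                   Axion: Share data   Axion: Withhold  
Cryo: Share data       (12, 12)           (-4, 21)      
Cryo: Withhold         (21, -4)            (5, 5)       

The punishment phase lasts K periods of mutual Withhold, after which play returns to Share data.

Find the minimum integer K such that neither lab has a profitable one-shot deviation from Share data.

Need Σ_{k=1}^{K} δ^k ≥ (21−12)/(12−5) = 1.2857 at δ = 6/7.
At K = 1 the sum is 0.8571 < 1.2857; at K = 2 it is 1.5918 ≥ 1.2857.
So the minimum punishment length is K = 2.

2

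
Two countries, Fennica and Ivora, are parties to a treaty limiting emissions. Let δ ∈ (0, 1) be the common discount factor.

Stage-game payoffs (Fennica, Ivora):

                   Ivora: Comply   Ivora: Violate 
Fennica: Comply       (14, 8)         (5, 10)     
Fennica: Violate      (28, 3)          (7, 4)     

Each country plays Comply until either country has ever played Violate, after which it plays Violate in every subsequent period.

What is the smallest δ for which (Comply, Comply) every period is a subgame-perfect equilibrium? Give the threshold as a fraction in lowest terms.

Fennica's threshold: (28−14)/(28−7) = 2/3.
Ivora's threshold: (10−8)/(10−4) = 1/3.
2/3 > 1/3, so Fennica binds and δ* = 2/3.

2/3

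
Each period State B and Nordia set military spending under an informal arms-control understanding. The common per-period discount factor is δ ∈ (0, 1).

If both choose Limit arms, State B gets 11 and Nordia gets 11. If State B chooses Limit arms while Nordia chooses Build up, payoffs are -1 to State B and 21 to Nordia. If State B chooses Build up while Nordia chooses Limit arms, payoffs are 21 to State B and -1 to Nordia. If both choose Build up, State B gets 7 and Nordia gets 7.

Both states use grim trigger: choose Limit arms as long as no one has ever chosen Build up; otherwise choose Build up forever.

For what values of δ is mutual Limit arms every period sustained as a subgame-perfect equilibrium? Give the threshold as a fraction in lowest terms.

One-period gain from deviating is 21 − 11 = 10. The loss is 11 − 7 = 4 in every subsequent period, with present value 4·δ/(1−δ).
Deviation is unprofitable when 4·δ/(1−δ) ≥ 10, i.e. δ/(1−δ) ≥ 5/2.
Equivalently δ ≥ 10/(10+4) = 5/7.

5/7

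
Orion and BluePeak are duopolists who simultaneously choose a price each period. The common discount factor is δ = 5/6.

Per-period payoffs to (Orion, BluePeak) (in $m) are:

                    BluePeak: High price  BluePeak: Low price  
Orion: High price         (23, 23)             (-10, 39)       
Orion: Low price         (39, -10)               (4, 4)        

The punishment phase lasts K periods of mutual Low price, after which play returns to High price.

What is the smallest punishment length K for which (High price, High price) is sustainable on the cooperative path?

Need Σ_{k=1}^{K} δ^k ≥ (39−23)/(23−4) = 0.8421 at δ = 5/6.
At K = 1 the sum is 0.8333 < 0.8421; at K = 2 it is 1.5278 ≥ 0.8421.
So the minimum punishment length is K = 2.

2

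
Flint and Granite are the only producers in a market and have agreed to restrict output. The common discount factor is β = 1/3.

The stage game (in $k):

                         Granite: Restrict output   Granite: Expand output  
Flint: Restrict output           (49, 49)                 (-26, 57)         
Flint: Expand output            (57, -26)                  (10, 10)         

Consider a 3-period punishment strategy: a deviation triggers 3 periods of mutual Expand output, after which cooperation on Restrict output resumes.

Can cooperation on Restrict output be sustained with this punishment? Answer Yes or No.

IC: β+…+β^3 ≥ (57−49)/(49−10) = 8/39.
At β = 1/3: partial sum = 0.4815 ≥ 0.2051. Cooperation sustainable.

Yes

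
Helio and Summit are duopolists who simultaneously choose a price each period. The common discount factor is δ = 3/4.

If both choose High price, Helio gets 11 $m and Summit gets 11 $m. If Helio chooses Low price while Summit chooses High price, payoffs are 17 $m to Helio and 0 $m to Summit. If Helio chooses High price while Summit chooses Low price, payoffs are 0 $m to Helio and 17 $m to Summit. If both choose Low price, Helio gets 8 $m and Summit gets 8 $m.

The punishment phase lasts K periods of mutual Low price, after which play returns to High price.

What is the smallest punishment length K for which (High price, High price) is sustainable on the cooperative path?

Need Σ_{k=1}^{K} δ^k ≥ (17−11)/(11−8) = 2.0000 at δ = 3/4.
At K = 3 the sum is 1.7344 < 2.0000; at K = 4 it is 2.0508 ≥ 2.0000.
So the minimum punishment length is K = 4.

4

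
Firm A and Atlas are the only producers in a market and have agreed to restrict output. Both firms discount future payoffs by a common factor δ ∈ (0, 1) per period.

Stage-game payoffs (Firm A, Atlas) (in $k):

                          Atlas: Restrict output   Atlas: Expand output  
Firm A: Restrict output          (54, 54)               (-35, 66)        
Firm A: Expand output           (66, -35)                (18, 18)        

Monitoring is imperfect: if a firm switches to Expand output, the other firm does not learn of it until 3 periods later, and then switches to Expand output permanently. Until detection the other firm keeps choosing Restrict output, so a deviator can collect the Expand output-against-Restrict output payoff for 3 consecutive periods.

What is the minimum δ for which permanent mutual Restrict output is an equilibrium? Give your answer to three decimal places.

The best deviation is to choose Expand output for all 3 undetected periods, earning 66 each, then 18 forever once detected.
Deviation value: 66(1−δ^3)/(1−δ) + 18δ^3/(1−δ); cooperation value: 54/(1−δ).
IC: 54 ≥ 66(1−δ^3) + 18δ^3 = 66 − 48δ^3.
So δ^3 ≥ 12/48 = 1/4, giving δ ≥ (1/4)^(1/3) ≈ 0.630.

0.630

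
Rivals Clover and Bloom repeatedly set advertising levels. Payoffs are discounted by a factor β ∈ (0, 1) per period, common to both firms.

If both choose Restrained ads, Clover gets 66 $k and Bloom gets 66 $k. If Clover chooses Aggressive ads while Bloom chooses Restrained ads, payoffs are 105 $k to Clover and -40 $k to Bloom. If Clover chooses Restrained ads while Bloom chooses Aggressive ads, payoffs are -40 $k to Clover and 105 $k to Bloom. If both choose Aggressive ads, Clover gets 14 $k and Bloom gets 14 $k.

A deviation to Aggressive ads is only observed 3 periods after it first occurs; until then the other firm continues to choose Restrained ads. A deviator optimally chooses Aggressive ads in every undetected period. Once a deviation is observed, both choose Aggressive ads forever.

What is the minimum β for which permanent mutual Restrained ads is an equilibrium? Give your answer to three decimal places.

0.754

The best deviation is to choose Aggressive ads for all 3 undetected periods, earning 105 each, then 14 forever once detected.
Deviation value: 105(1−β^3)/(1−β) + 14β^3/(1−β); cooperation value: 66/(1−β).
IC: 66 ≥ 105(1−β^3) + 14β^3 = 105 − 91β^3.
So β^3 ≥ 39/91 = 3/7, giving β ≥ (3/7)^(1/3) ≈ 0.754.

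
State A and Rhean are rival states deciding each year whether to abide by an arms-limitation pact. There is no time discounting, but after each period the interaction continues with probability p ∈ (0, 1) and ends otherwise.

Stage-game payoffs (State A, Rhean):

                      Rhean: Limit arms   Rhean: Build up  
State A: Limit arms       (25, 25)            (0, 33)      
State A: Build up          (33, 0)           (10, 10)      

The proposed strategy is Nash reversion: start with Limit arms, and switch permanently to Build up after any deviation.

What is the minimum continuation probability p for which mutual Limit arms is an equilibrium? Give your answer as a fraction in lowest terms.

With no time discounting, the continuation probability p plays the role of the discount factor.
Grim-trigger IC: 25/(1−p) ≥ 33 + 10p/(1−p) ⇒ p ≥ (33−25)/(33−10) = 8/23.

8/23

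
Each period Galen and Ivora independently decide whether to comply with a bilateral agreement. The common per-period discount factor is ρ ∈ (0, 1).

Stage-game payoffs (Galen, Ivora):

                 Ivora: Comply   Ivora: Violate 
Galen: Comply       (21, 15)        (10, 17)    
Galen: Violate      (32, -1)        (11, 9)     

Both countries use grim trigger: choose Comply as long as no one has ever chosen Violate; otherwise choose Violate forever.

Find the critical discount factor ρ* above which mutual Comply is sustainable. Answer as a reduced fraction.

11/21

For Galen: deviation gain 32−21 = 11, per-period punishment loss 21−11 = 10. IC gives ρ ≥ 11/21.
For Ivora: gain 2, loss 6 per period, so ρ ≥ 2/8 = 1/4.
The tighter constraint is Galen's, so cooperation needs ρ ≥ 11/21.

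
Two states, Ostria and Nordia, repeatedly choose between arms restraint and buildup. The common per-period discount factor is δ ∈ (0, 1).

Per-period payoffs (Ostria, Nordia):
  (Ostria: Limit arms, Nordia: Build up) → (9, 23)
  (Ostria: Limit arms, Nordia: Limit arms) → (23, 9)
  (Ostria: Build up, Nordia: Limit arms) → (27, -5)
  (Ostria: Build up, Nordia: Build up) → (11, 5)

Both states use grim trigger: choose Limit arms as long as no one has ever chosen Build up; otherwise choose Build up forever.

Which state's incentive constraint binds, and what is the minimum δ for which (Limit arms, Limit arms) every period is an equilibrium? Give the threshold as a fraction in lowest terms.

Nordia; δ ≥ 7/9

For Ostria: deviation gain 27−23 = 4, per-period punishment loss 23−11 = 12. IC gives δ ≥ 4/16 = 1/4.
For Nordia: gain 14, loss 4 per period, so δ ≥ 14/18 = 7/9.
The tighter constraint is Nordia's, so cooperation needs δ ≥ 7/9.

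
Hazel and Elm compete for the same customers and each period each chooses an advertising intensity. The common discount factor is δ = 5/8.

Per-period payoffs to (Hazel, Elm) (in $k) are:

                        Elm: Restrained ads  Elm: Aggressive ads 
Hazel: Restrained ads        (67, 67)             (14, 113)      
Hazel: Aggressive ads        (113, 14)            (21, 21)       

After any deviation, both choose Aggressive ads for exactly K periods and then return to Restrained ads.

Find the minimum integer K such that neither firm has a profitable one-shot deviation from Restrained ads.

2

Need Σ_{k=1}^{K} δ^k ≥ (113−67)/(67−21) = 1.0000 at δ = 5/8.
At K = 1 the sum is 0.6250 < 1.0000; at K = 2 it is 1.0156 ≥ 1.0000.
So the minimum punishment length is K = 2.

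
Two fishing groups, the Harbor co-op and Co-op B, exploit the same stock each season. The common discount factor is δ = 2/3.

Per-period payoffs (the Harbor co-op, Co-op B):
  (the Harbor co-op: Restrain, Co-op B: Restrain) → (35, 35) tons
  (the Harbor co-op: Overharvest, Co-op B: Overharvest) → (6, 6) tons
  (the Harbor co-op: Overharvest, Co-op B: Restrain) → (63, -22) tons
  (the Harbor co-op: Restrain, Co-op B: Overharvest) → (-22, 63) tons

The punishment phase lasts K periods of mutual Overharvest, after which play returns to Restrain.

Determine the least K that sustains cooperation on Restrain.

2

No profitable deviation requires (35−6)(δ+…+δ^K) ≥ 63−35, i.e. δ+…+δ^K ≥ 28/29 ≈ 0.9655.
With δ = 2/3, the partial sums are K=1: 0.6667, K=2: 1.1111.
K = 2 is the first length at which the sum reaches 0.9655.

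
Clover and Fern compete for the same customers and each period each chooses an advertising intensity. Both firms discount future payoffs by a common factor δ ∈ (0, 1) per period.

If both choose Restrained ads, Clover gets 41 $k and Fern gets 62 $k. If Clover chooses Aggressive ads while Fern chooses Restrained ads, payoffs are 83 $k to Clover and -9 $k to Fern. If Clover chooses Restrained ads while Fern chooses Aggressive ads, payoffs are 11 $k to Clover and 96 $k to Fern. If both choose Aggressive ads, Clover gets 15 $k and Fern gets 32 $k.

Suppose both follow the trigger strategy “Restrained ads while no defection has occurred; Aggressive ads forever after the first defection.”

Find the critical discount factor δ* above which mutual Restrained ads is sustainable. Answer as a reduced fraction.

21/34

Clover: cooperation gives 41 each period; deviation gives 83 once then 15 forever.
  41/(1−δ) ≥ 83 + 15δ/(1−δ) ⇒ δ ≥ 42/68 = 21/34.
Fern: cooperation gives 62 each period; deviation gives 96 once then 32 forever.
  δ ≥ 34/64 = 17/32.
Both must hold, so the binding constraint is Clover's: δ ≥ 21/34.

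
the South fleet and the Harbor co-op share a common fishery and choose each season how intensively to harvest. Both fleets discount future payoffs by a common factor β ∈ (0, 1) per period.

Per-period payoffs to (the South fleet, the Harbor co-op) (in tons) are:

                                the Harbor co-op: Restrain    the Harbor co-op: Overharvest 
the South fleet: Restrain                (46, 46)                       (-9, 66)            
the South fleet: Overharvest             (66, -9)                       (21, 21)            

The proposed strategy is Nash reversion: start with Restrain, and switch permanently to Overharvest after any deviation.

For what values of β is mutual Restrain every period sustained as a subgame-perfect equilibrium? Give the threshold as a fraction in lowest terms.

4/9

Cooperation forever yields 46 each period: 46/(1−β).
Deviating yields 66 once, then 21 forever: 66 + 21β/(1−β).
No profitable deviation requires 46/(1−β) ≥ 66 + 21β/(1−β).
Multiplying by (1−β): 46 ≥ 66(1−β) + 21β = 66 − 45β.
So 45β ≥ 20, i.e. β ≥ 20/45 = 4/9.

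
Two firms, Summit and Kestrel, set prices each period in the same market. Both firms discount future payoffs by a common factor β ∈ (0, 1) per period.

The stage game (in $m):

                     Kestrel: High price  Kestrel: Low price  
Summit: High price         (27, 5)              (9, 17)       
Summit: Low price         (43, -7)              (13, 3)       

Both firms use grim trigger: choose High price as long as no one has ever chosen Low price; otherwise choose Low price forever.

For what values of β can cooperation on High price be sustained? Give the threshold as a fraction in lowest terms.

Summit's threshold: (43−27)/(43−13) = 8/15.
Kestrel's threshold: (17−5)/(17−3) = 6/7.
8/15 < 6/7, so Kestrel binds and β* = 6/7.

6/7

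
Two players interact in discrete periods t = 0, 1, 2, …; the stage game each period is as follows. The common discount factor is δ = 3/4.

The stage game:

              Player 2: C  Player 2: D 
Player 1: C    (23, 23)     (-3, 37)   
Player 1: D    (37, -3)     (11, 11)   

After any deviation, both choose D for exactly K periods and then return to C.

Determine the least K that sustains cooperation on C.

2

Need Σ_{k=1}^{K} δ^k ≥ (37−23)/(23−11) = 1.1667 at δ = 3/4.
At K = 1 the sum is 0.7500 < 1.1667; at K = 2 it is 1.3125 ≥ 1.1667.
So the minimum punishment length is K = 2.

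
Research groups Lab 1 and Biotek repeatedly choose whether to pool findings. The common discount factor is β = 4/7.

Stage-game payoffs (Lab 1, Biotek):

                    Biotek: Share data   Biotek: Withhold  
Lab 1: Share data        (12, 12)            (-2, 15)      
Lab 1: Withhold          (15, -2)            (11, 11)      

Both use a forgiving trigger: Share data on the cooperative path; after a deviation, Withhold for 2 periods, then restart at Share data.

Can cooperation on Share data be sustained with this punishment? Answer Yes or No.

Comparing payoff streams over the 3 periods until play realigns: cooperate → 12(1+β+…+β^2); deviate → 15 + 11(β+…+β^2).
Cooperation is sustained iff (12−11)(β+…+β^2) ≥ 15−12.
β+…+β^2 = 4/7·(1−(4/7)^2)/(1−4/7) = 0.8980, and (15−12)/(12−11) = 3.0000.
0.8980 < 3.0000, so cooperation is not sustainable.

No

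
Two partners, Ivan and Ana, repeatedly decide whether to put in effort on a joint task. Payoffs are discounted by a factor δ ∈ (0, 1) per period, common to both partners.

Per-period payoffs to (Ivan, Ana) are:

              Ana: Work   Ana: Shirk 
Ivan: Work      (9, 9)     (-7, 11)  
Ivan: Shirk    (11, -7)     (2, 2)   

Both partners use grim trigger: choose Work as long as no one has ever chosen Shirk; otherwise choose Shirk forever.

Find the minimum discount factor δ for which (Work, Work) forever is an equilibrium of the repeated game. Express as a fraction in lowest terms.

9/(1−δ) ≥ 11 + 2δ/(1−δ)
9 ≥ 11 − 9δ
δ ≥ 2/9.

2/9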